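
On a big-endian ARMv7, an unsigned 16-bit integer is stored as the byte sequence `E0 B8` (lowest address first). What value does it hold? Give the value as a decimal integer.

Big-endian: lowest address holds the most-significant byte.
The bytes are already most-significant first: 0xE0B8.
0xE0B8 = 57528.

57528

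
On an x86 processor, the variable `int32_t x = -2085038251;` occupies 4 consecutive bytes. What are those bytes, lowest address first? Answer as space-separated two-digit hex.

Two's complement of -2085038251 in 32 bits: 2085038251 = 0x7C4728AB; invert → 0x83B8D754; add 1 → 0x83B8D755.
Split into bytes (most-significant first): 83 B8 D7 55.
In little-endian order the low byte comes first in memory.
So at ascending addresses the bytes are 55 D7 B8 83.

55 D7 B8 83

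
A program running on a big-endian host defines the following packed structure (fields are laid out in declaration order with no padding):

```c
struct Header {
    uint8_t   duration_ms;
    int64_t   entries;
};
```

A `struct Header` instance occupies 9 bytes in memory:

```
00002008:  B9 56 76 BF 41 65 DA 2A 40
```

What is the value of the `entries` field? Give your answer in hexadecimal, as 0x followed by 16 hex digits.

`entries` follows `duration_ms` (1 byte), so it starts at byte offset 1 and occupies 8 bytes.
Bytes at offsets 1..8: 56 76 BF 41 65 DA 2A 40.
Big-endian stores the most-significant byte at the lowest address.
The bytes are already most-significant first: 0x5676BF4165DA2A40.

0x5676BF4165DA2A40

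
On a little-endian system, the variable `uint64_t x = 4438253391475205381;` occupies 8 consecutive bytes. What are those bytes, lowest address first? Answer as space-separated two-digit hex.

05 65 0D D6 F1 D7 97 3D

4438253391475205381 in hexadecimal, padded to 64 bits, is 0x3D97D7F1D60D6505.
Split into bytes (most-significant first): 3D 97 D7 F1 D6 0D 65 05.
In little-endian order the low byte comes first in memory.
So at ascending addresses the bytes are 05 65 0D D6 F1 D7 97 3D.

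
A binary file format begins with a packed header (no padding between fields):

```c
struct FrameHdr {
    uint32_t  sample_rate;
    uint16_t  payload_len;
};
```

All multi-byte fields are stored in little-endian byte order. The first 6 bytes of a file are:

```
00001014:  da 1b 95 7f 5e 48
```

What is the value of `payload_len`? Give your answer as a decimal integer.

`payload_len` follows `sample_rate` (4 bytes), so it starts at byte offset 4 and occupies 2 bytes.
Bytes at offsets 4..5: 5E 48.
Little-endian: lowest address holds the least-significant byte.
Reassemble most-significant byte first: 48 5E → 0x485E.
0x485E = 18526.

18526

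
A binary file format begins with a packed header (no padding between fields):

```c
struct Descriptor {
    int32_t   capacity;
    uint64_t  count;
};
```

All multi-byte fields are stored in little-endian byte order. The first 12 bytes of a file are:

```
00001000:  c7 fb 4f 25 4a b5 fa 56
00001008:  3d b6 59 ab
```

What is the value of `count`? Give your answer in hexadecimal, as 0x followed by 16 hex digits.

0xAB59B63D56FAB54A

`count` follows `capacity` (4 bytes), so it starts at byte offset 4 and occupies 8 bytes.
Bytes at offsets 4..11: 4A B5 FA 56 3D B6 59 AB.
Little-endian: lowest address holds the least-significant byte.
Reassemble most-significant byte first: AB 59 B6 3D 56 FA B5 4A → 0xAB59B63D56FAB54A.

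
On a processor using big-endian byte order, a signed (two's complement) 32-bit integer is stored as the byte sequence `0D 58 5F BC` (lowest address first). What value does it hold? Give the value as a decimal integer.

Big-endian stores the most-significant byte at the lowest address.
The bytes are already most-significant first: 0x0D585FBC.
0x0D585FBC = 223895484.

223895484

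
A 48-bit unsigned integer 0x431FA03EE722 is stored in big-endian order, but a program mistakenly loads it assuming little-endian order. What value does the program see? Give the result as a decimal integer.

Stored big-endian, the bytes at ascending addresses are 43 1F A0 3E E7 22.
Read back as little-endian, the first byte is least significant, giving 0x22E73EA01F43.
0x22E73EA01F43 = 38376583470915.

38376583470915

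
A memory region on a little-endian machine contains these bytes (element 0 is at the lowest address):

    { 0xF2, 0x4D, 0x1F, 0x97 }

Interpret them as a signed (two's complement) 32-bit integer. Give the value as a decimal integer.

In little-endian order the low byte comes first in memory.
Reassemble most-significant byte first: 97 1F 4D F2 → 0x971F4DF2.
Top bit is set, so as a signed 32-bit value this is 0x971F4DF2 − 2^32 = -1759556110.

-1759556110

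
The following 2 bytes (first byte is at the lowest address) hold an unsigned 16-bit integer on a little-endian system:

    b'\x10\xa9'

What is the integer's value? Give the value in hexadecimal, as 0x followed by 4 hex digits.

In little-endian order the low byte comes first in memory.
Reassemble most-significant byte first: A9 10 → 0xA910.

0xA910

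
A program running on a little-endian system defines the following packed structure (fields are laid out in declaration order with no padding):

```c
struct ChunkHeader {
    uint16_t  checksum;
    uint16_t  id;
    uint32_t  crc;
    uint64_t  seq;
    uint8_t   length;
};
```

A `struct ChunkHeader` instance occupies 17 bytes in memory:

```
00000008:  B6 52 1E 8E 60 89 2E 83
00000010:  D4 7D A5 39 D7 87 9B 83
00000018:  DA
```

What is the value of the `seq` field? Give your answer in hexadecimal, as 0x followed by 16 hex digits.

`seq` follows `checksum` (2 B), `id` (2 B), `crc` (4 B), so it starts at offset 2 + 2 + 4 = 8 and occupies 8 bytes.
Bytes at offsets 8..15: D4 7D A5 39 D7 87 9B 83.
Little-endian stores the least-significant byte at the lowest address.
Reassemble most-significant byte first: 83 9B 87 D7 39 A5 7D D4 → 0x839B87D739A57DD4.

0x839B87D739A57DD4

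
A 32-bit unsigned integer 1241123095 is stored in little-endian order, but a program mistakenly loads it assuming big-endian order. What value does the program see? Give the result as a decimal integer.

1241123095 in 32-bit hexadecimal is 0x49FA0917.
Stored little-endian, the bytes at ascending addresses are 17 09 FA 49.
Read back as big-endian, the last byte is least significant, giving 0x1709FA49.
0x1709FA49 = 386529865.

386529865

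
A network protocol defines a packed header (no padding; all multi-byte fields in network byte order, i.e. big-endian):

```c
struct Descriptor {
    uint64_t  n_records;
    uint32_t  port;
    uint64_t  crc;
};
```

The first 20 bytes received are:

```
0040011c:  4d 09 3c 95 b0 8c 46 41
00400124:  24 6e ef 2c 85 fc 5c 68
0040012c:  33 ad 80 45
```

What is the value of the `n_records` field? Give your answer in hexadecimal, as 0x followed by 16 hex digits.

0x4D093C95B08C4641

`n_records` is the first field, at byte offset 0, occupying 8 bytes.
Bytes at offsets 0..7: 4D 09 3C 95 B0 8C 46 41.
Big-endian stores the most-significant byte at the lowest address.
The bytes are already most-significant first: 0x4D093C95B08C4641.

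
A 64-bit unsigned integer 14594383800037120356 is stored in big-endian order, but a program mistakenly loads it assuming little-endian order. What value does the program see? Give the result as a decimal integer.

7249086641919920586

14594383800037120356 in 64-bit hexadecimal is 0xCA89AABDE4ED9964.
Stored big-endian, the bytes at ascending addresses are CA 89 AA BD E4 ED 99 64.
Read back as little-endian, the first byte is least significant, giving 0x6499EDE4BDAA89CA.
0x6499EDE4BDAA89CA = 7249086641919920586.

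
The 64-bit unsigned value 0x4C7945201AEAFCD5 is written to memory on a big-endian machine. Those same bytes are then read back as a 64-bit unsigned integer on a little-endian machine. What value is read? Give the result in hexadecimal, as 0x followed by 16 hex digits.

Stored big-endian, the bytes at ascending addresses are 4C 79 45 20 1A EA FC D5.
Read back as little-endian, the first byte is least significant, giving 0xD5FCEA1A2045794C.

0xD5FCEA1A2045794C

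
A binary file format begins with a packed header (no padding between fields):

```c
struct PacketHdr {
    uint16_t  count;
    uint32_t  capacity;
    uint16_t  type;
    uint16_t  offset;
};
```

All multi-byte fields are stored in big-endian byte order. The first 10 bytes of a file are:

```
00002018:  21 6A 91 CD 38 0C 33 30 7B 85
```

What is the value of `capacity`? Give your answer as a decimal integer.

`capacity` follows `count` (2 bytes), so it starts at byte offset 2 and occupies 4 bytes.
Bytes at offsets 2..5: 91 CD 38 0C.
Big-endian: lowest address holds the most-significant byte.
The bytes are already most-significant first: 0x91CD380C.
0x91CD380C = 2446145548.

2446145548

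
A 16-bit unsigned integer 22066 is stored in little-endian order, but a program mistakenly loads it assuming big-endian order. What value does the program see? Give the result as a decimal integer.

22066 in 16-bit hexadecimal is 0x5632.
Stored little-endian, the bytes at ascending addresses are 32 56.
Read back as big-endian, the last byte is least significant, giving 0x3256.
0x3256 = 12886.

12886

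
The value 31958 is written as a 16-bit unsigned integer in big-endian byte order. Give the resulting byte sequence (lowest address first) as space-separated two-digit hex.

7C D6

31958 in hexadecimal, padded to 16 bits, is 0x7CD6.
Split into bytes (most-significant first): 7C D6.
In big-endian order the high byte comes first in memory.
So the memory order matches the most-significant-first order: 7C D6.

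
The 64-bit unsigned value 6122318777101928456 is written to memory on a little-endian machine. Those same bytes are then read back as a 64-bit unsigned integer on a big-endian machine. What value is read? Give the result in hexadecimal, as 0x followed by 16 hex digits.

0x0848DD867DD8F654

6122318777101928456 in 64-bit hexadecimal is 0x54F6D87D86DD4808.
Stored little-endian, the bytes at ascending addresses are 08 48 DD 86 7D D8 F6 54.
Read back as big-endian, the last byte is least significant, giving 0x0848DD867DD8F654.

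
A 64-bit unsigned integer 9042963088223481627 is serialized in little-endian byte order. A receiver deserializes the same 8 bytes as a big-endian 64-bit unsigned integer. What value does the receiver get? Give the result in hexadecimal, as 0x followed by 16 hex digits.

0x1BAF875E040F7F7D

9042963088223481627 in 64-bit hexadecimal is 0x7D7F0F045E87AF1B.
Stored little-endian, the bytes at ascending addresses are 1B AF 87 5E 04 0F 7F 7D.
Read back as big-endian, the last byte is least significant, giving 0x1BAF875E040F7F7D.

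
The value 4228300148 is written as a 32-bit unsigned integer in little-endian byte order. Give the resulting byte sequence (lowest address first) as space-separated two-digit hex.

4228300148 in hexadecimal, padded to 32 bits, is 0xFC06BD74.
Split into bytes (most-significant first): FC 06 BD 74.
In little-endian order the low byte comes first in memory.
So at ascending addresses the bytes are 74 BD 06 FC.

74 BD 06 FC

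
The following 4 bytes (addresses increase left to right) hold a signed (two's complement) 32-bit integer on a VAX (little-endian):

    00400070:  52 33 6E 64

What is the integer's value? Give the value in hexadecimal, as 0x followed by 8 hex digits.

Little-endian stores the least-significant byte at the lowest address.
Reassemble most-significant byte first: 64 6E 33 52 → 0x646E3352.

0x646E3352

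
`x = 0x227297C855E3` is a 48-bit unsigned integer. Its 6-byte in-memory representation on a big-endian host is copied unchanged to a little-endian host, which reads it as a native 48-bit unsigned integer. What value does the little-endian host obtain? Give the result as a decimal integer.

249957577093666

Stored big-endian, the bytes at ascending addresses are 22 72 97 C8 55 E3.
Read back as little-endian, the first byte is least significant, giving 0xE355C8977222.
0xE355C8977222 = 249957577093666.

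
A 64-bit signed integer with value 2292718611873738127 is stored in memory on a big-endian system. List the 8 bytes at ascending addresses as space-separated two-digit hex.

2292718611873738127 in hexadecimal, padded to 64 bits, is 0x1FD15F6E1EA92D8F.
Split into bytes (most-significant first): 1F D1 5F 6E 1E A9 2D 8F.
Big-endian stores the most-significant byte at the lowest address.
So the memory order matches the most-significant-first order: 1F D1 5F 6E 1E A9 2D 8F.

1F D1 5F 6E 1E A9 2D 8F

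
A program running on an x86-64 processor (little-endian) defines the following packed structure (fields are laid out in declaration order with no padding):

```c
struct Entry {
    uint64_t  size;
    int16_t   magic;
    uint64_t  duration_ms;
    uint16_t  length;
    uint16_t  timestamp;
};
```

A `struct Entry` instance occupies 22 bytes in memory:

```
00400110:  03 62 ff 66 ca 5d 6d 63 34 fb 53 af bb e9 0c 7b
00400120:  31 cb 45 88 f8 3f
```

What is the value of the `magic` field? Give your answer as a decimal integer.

`magic` follows `size` (8 bytes), so it starts at byte offset 8 and occupies 2 bytes.
Bytes at offsets 8..9: 34 FB.
Little-endian stores the least-significant byte at the lowest address.
Reassemble most-significant byte first: FB 34 → 0xFB34.
Top bit is set, so as a signed 16-bit value this is 0xFB34 − 2^16 = -1228.

-1228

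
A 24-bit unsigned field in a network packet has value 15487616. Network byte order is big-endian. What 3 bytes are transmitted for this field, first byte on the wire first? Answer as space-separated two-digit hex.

15487616 in hexadecimal, padded to 24 bits, is 0xEC5280.
Split into bytes (most-significant first): EC 52 80.
In big-endian order the high byte comes first in memory.
So the memory order matches the most-significant-first order: EC 52 80.

EC 52 80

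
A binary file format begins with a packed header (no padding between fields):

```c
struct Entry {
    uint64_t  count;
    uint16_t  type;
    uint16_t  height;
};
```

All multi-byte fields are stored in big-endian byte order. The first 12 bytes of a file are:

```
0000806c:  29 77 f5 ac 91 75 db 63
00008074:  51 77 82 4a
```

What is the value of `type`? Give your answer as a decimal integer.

`type` follows `count` (8 bytes), so it starts at byte offset 8 and occupies 2 bytes.
Bytes at offsets 8..9: 51 77.
Big-endian stores the most-significant byte at the lowest address.
The bytes are already most-significant first: 0x5177.
0x5177 = 20855.

20855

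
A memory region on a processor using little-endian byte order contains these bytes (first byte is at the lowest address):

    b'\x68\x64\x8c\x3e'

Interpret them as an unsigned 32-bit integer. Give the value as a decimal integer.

Little-endian: lowest address holds the least-significant byte.
Reassemble most-significant byte first: 3E 8C 64 68 → 0x3E8C6468.
0x3E8C6468 = 1049388136.

1049388136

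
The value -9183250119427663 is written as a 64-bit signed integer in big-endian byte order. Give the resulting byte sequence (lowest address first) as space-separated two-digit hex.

FF DF 5F E1 F6 BF 79 B1

Two's complement of -9183250119427663 in 64 bits: 9183250119427663 = 0x0020A01E0940864F; invert → 0xFFDF5FE1F6BF79B0; add 1 → 0xFFDF5FE1F6BF79B1.
Split into bytes (most-significant first): FF DF 5F E1 F6 BF 79 B1.
Big-endian stores the most-significant byte at the lowest address.
So the memory order matches the most-significant-first order: FF DF 5F E1 F6 BF 79 B1.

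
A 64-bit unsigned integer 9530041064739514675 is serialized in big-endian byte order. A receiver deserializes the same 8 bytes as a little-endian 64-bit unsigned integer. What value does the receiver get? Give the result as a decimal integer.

9530041064739514675 in 64-bit hexadecimal is 0x844181DB26AF2933.
Stored big-endian, the bytes at ascending addresses are 84 41 81 DB 26 AF 29 33.
Read back as little-endian, the first byte is least significant, giving 0x3329AF26DB814184.
0x3329AF26DB814184 = 3686670351405760900.

3686670351405760900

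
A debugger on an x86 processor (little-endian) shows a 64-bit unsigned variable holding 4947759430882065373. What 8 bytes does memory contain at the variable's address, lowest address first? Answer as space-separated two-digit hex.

DD 7B D0 EF FC F8 A9 44

4947759430882065373 in hexadecimal, padded to 64 bits, is 0x44A9F8FCEFD07BDD.
Split into bytes (most-significant first): 44 A9 F8 FC EF D0 7B DD.
In little-endian order the low byte comes first in memory.
So at ascending addresses the bytes are DD 7B D0 EF FC F8 A9 44.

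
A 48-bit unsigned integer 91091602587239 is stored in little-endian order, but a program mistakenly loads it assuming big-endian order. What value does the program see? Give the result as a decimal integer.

91091602587239 in 48-bit hexadecimal is 0x52D8EA9D3E67.
Stored little-endian, the bytes at ascending addresses are 67 3E 9D EA D8 52.
Read back as big-endian, the last byte is least significant, giving 0x673E9DEAD852.
0x673E9DEAD852 = 113518635046994.

113518635046994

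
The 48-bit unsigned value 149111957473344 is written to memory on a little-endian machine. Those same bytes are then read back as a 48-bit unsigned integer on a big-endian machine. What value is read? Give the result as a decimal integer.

149111957473344 in 48-bit hexadecimal is 0x879DD541C840.
Stored little-endian, the bytes at ascending addresses are 40 C8 41 D5 9D 87.
Read back as big-endian, the last byte is least significant, giving 0x40C841D59D87.
0x40C841D59D87 = 71228842155399.

71228842155399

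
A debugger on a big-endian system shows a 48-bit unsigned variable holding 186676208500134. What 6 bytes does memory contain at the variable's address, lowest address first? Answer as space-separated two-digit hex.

A9 C7 F1 18 7D A6

186676208500134 in hexadecimal, padded to 48 bits, is 0xA9C7F1187DA6.
Split into bytes (most-significant first): A9 C7 F1 18 7D A6.
Big-endian: lowest address holds the most-significant byte.
So the memory order matches the most-significant-first order: A9 C7 F1 18 7D A6.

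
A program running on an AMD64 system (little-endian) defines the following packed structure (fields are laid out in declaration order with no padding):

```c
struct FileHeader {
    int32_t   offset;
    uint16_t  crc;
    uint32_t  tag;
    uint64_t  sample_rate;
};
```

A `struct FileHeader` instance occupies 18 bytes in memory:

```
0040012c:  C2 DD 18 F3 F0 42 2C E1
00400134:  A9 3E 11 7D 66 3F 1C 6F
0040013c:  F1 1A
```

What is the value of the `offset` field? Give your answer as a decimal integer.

`offset` is the first field, at byte offset 0, occupying 4 bytes.
Bytes at offsets 0..3: C2 DD 18 F3.
Little-endian: lowest address holds the least-significant byte.
Reassemble most-significant byte first: F3 18 DD C2 → 0xF318DDC2.
Top bit is set, so as a signed 32-bit value this is 0xF318DDC2 − 2^32 = -216474174.

-216474174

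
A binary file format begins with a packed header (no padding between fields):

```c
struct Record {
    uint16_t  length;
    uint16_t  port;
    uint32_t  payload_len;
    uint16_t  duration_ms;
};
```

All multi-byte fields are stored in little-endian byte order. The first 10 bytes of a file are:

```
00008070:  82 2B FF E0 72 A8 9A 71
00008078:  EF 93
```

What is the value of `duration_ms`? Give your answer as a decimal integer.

37871

`duration_ms` follows `length` (2 B), `port` (2 B), `payload_len` (4 B), so it starts at offset 2 + 2 + 4 = 8 and occupies 2 bytes.
Bytes at offsets 8..9: EF 93.
In little-endian order the low byte comes first in memory.
Reassemble most-significant byte first: 93 EF → 0x93EF.
0x93EF = 37871.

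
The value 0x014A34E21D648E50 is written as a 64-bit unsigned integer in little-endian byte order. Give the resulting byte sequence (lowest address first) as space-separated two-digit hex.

Split into bytes (most-significant first): 01 4A 34 E2 1D 64 8E 50.
In little-endian order the low byte comes first in memory.
So at ascending addresses the bytes are 50 8E 64 1D E2 34 4A 01.

50 8E 64 1D E2 34 4A 01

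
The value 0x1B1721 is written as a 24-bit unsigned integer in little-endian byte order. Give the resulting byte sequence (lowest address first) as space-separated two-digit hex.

Split into bytes (most-significant first): 1B 17 21.
Little-endian: lowest address holds the least-significant byte.
So at ascending addresses the bytes are 21 17 1B.

21 17 1B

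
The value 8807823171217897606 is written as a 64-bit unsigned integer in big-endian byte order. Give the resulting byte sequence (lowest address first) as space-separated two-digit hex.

7A 3B AC 82 24 E5 B8 86

8807823171217897606 in hexadecimal, padded to 64 bits, is 0x7A3BAC8224E5B886.
Split into bytes (most-significant first): 7A 3B AC 82 24 E5 B8 86.
Big-endian stores the most-significant byte at the lowest address.
So the memory order matches the most-significant-first order: 7A 3B AC 82 24 E5 B8 86.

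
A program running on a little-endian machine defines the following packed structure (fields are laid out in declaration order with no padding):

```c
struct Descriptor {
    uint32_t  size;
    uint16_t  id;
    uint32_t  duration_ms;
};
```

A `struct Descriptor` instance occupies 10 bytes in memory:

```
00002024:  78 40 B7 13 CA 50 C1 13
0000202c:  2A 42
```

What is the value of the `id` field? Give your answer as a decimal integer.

20682

`id` follows `size` (4 bytes), so it starts at byte offset 4 and occupies 2 bytes.
Bytes at offsets 4..5: CA 50.
Little-endian stores the least-significant byte at the lowest address.
Reassemble most-significant byte first: 50 CA → 0x50CA.
0x50CA = 20682.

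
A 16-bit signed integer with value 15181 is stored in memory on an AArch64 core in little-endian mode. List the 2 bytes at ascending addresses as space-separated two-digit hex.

4D 3B

15181 in hexadecimal, padded to 16 bits, is 0x3B4D.
Split into bytes (most-significant first): 3B 4D.
Little-endian: lowest address holds the least-significant byte.
So at ascending addresses the bytes are 4D 3B.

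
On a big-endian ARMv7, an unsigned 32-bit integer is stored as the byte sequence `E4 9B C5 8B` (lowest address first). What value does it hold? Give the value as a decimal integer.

In big-endian order the high byte comes first in memory.
The bytes are already most-significant first: 0xE49BC58B.
0xE49BC58B = 3835413899.

3835413899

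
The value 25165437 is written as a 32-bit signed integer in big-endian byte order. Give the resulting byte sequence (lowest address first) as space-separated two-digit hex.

01 7F FE 7D

25165437 in hexadecimal, padded to 32 bits, is 0x017FFE7D.
Split into bytes (most-significant first): 01 7F FE 7D.
In big-endian order the high byte comes first in memory.
So the memory order matches the most-significant-first order: 01 7F FE 7D.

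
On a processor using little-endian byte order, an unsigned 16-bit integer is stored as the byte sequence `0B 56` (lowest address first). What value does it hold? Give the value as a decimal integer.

Little-endian: lowest address holds the least-significant byte.
Reassemble most-significant byte first: 56 0B → 0x560B.
0x560B = 22027.

22027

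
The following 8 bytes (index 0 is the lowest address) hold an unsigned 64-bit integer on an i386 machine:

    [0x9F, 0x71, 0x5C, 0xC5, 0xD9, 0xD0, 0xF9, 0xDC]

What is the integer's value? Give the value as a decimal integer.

Little-endian stores the least-significant byte at the lowest address.
Reassemble most-significant byte first: DC F9 D0 D9 C5 5C 71 9F → 0xDCF9D0D9C55C719F.
0xDCF9D0D9C55C719F = 15922987591282749855.

15922987591282749855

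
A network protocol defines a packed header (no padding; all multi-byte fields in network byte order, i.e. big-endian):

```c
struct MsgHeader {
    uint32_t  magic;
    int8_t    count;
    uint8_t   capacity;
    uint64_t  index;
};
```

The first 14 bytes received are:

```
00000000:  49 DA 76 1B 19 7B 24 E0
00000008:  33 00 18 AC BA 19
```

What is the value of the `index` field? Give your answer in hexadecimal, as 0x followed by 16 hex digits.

`index` follows `magic` (4 B), `count` (1 B), `capacity` (1 B), so it starts at offset 4 + 1 + 1 = 6 and occupies 8 bytes.
Bytes at offsets 6..13: 24 E0 33 00 18 AC BA 19.
In big-endian order the high byte comes first in memory.
The bytes are already most-significant first: 0x24E0330018ACBA19.

0x24E0330018ACBA19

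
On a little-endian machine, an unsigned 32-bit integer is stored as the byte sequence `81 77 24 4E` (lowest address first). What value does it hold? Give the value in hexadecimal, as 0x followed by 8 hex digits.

Little-endian: lowest address holds the least-significant byte.
Reassemble most-significant byte first: 4E 24 77 81 → 0x4E247781.

0x4E247781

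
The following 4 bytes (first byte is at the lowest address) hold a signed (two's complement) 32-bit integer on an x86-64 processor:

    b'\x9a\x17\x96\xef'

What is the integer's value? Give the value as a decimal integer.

-275376230

Little-endian: lowest address holds the least-significant byte.
Reassemble most-significant byte first: EF 96 17 9A → 0xEF96179A.
Top bit is set, so as a signed 32-bit value this is 0xEF96179A − 2^32 = -275376230.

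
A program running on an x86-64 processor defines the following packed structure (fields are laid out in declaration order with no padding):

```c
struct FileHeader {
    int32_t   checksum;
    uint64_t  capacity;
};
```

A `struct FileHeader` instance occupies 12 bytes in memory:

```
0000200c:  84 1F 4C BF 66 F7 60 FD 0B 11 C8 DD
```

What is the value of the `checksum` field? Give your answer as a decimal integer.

-1085530236

`checksum` is the first field, at byte offset 0, occupying 4 bytes.
Bytes at offsets 0..3: 84 1F 4C BF.
Little-endian stores the least-significant byte at the lowest address.
Reassemble most-significant byte first: BF 4C 1F 84 → 0xBF4C1F84.
Top bit is set, so as a signed 32-bit value this is 0xBF4C1F84 − 2^32 = -1085530236.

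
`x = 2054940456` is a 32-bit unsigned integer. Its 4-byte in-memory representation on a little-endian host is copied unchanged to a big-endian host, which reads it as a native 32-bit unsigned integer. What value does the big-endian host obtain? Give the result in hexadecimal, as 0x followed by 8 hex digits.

2054940456 in 32-bit hexadecimal is 0x7A7BE728.
Stored little-endian, the bytes at ascending addresses are 28 E7 7B 7A.
Read back as big-endian, the last byte is least significant, giving 0x28E77B7A.

0x28E77B7A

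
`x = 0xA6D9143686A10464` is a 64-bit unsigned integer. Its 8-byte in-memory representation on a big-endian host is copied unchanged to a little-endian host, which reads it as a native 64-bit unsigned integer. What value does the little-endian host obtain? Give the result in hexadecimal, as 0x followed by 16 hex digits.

Stored big-endian, the bytes at ascending addresses are A6 D9 14 36 86 A1 04 64.
Read back as little-endian, the first byte is least significant, giving 0x6404A1863614D9A6.

0x6404A1863614D9A6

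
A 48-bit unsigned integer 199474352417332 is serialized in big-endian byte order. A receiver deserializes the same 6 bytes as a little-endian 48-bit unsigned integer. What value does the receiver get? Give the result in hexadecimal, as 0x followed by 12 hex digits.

199474352417332 in 48-bit hexadecimal is 0xB56BBDEAEA34.
Stored big-endian, the bytes at ascending addresses are B5 6B BD EA EA 34.
Read back as little-endian, the first byte is least significant, giving 0x34EAEABD6BB5.

0x34EAEABD6BB5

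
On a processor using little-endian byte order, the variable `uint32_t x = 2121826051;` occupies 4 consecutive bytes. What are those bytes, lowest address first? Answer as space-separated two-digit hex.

03 7F 78 7E

2121826051 in hexadecimal, padded to 32 bits, is 0x7E787F03.
Split into bytes (most-significant first): 7E 78 7F 03.
Little-endian stores the least-significant byte at the lowest address.
So at ascending addresses the bytes are 03 7F 78 7E.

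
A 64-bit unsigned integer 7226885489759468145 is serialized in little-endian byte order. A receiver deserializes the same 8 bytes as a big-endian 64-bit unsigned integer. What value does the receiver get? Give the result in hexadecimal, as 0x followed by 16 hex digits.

0x71BA8931100E4B64

7226885489759468145 in 64-bit hexadecimal is 0x644B0E103189BA71.
Stored little-endian, the bytes at ascending addresses are 71 BA 89 31 10 0E 4B 64.
Read back as big-endian, the last byte is least significant, giving 0x71BA8931100E4B64.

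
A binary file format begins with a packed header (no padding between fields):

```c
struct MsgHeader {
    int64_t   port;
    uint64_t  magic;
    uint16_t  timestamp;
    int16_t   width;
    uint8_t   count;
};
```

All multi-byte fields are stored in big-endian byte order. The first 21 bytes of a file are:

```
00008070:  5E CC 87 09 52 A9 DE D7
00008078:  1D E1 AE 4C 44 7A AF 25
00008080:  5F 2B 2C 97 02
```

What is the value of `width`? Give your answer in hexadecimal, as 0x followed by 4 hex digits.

0x2C97

`width` follows `port` (8 B), `magic` (8 B), `timestamp` (2 B), so it starts at offset 8 + 8 + 2 = 18 and occupies 2 bytes.
Bytes at offsets 18..19: 2C 97.
Big-endian stores the most-significant byte at the lowest address.
The bytes are already most-significant first: 0x2C97.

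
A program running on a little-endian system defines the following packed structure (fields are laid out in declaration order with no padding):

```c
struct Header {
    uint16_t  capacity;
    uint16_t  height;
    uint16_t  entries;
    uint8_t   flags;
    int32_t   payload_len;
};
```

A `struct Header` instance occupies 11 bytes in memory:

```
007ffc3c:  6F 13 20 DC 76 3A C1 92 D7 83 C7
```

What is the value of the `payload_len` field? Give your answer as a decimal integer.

-947660910

`payload_len` follows `capacity` (2 B), `height` (2 B), `entries` (2 B), `flags` (1 B), so it starts at offset 2 + 2 + 2 + 1 = 7 and occupies 4 bytes.
Bytes at offsets 7..10: 92 D7 83 C7.
Little-endian stores the least-significant byte at the lowest address.
Reassemble most-significant byte first: C7 83 D7 92 → 0xC783D792.
Top bit is set, so as a signed 32-bit value this is 0xC783D792 − 2^32 = -947660910.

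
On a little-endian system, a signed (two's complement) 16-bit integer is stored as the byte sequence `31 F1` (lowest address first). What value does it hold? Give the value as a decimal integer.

In little-endian order the low byte comes first in memory.
Reassemble most-significant byte first: F1 31 → 0xF131.
Top bit is set, so as a signed 16-bit value this is 0xF131 − 2^16 = -3791.

-3791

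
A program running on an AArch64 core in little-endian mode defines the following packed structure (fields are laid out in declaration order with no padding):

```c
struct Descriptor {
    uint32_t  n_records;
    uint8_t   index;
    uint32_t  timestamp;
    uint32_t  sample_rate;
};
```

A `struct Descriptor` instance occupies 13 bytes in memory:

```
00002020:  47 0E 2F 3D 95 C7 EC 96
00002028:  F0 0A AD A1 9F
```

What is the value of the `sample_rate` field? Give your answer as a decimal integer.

`sample_rate` follows `n_records` (4 B), `index` (1 B), `timestamp` (4 B), so it starts at offset 4 + 1 + 4 = 9 and occupies 4 bytes.
Bytes at offsets 9..12: 0A AD A1 9F.
Little-endian: lowest address holds the least-significant byte.
Reassemble most-significant byte first: 9F A1 AD 0A → 0x9FA1AD0A.
0x9FA1AD0A = 2678172938.

2678172938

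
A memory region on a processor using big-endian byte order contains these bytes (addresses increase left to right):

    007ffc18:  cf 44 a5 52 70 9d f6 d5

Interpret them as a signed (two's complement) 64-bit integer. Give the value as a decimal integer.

-3511500035946842411

In big-endian order the high byte comes first in memory.
The bytes are already most-significant first: 0xCF44A552709DF6D5.
Top bit is set, so as a signed 64-bit value this is 0xCF44A552709DF6D5 − 2^64 = -3511500035946842411.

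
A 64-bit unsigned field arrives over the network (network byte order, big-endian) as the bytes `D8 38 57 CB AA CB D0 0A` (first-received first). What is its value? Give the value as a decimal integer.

In big-endian order the high byte comes first in memory.
The bytes are already most-significant first: 0xD83857CBAACBD00A.
0xD83857CBAACBD00A = 15580299443143692298.

15580299443143692298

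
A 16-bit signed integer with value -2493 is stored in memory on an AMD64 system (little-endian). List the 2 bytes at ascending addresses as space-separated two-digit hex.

43 F6

Two's complement of -2493 in 16 bits: 2493 = 0x09BD; invert → 0xF642; add 1 → 0xF643.
Split into bytes (most-significant first): F6 43.
Little-endian: lowest address holds the least-significant byte.
So at ascending addresses the bytes are 43 F6.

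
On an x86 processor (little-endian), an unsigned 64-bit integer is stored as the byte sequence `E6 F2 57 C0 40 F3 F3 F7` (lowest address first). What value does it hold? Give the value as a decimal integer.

17866891606139335398

In little-endian order the low byte comes first in memory.
Reassemble most-significant byte first: F7 F3 F3 40 C0 57 F2 E6 → 0xF7F3F340C057F2E6.
0xF7F3F340C057F2E6 = 17866891606139335398.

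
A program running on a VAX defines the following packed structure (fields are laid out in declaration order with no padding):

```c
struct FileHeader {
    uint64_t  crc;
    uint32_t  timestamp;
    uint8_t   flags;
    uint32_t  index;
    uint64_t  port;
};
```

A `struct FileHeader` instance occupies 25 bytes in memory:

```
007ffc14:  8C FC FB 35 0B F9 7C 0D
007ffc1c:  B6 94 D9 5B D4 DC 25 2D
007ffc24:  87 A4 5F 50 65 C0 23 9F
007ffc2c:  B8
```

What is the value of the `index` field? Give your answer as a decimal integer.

2267882972

`index` follows `crc` (8 B), `timestamp` (4 B), `flags` (1 B), so it starts at offset 8 + 4 + 1 = 13 and occupies 4 bytes.
Bytes at offsets 13..16: DC 25 2D 87.
Little-endian stores the least-significant byte at the lowest address.
Reassemble most-significant byte first: 87 2D 25 DC → 0x872D25DC.
0x872D25DC = 2267882972.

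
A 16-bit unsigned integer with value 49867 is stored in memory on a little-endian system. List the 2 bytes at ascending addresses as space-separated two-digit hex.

49867 in hexadecimal, padded to 16 bits, is 0xC2CB.
Split into bytes (most-significant first): C2 CB.
In little-endian order the low byte comes first in memory.
So at ascending addresses the bytes are CB C2.

CB C2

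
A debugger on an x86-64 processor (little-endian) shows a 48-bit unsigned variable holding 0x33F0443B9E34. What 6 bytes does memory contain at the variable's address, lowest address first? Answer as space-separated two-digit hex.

Split into bytes (most-significant first): 33 F0 44 3B 9E 34.
In little-endian order the low byte comes first in memory.
So at ascending addresses the bytes are 34 9E 3B 44 F0 33.

34 9E 3B 44 F0 33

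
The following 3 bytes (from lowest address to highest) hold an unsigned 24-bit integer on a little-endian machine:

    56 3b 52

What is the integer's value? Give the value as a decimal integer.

5389142

Little-endian: lowest address holds the least-significant byte.
Reassemble most-significant byte first: 52 3B 56 → 0x523B56.
0x523B56 = 5389142.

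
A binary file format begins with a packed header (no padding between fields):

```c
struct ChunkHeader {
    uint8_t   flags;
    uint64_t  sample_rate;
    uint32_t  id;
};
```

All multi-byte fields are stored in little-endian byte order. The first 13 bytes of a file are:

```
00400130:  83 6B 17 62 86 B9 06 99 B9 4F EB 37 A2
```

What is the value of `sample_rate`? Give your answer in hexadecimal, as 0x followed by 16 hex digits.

`sample_rate` follows `flags` (1 byte), so it starts at byte offset 1 and occupies 8 bytes.
Bytes at offsets 1..8: 6B 17 62 86 B9 06 99 B9.
Little-endian: lowest address holds the least-significant byte.
Reassemble most-significant byte first: B9 99 06 B9 86 62 17 6B → 0xB99906B98662176B.

0xB99906B98662176B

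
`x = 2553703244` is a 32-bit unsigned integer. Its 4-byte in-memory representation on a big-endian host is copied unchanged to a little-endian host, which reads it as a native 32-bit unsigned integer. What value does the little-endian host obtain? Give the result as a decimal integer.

2553703244 in 32-bit hexadecimal is 0x98366B4C.
Stored big-endian, the bytes at ascending addresses are 98 36 6B 4C.
Read back as little-endian, the first byte is least significant, giving 0x4C6B3698.
0x4C6B3698 = 1282094744.

1282094744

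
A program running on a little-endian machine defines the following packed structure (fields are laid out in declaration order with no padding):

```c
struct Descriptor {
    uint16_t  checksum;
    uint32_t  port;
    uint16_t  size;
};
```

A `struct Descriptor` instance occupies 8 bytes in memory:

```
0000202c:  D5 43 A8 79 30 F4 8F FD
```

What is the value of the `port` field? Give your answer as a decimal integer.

`port` follows `checksum` (2 bytes), so it starts at byte offset 2 and occupies 4 bytes.
Bytes at offsets 2..5: A8 79 30 F4.
Little-endian stores the least-significant byte at the lowest address.
Reassemble most-significant byte first: F4 30 79 A8 → 0xF43079A8.
0xF43079A8 = 4096817576.

4096817576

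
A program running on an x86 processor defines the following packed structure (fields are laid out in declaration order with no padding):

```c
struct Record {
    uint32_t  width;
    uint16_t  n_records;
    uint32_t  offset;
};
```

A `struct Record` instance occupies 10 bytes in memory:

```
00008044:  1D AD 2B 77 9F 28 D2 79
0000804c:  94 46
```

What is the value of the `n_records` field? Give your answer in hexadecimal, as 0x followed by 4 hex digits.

`n_records` follows `width` (4 bytes), so it starts at byte offset 4 and occupies 2 bytes.
Bytes at offsets 4..5: 9F 28.
Little-endian stores the least-significant byte at the lowest address.
Reassemble most-significant byte first: 28 9F → 0x289F.

0x289F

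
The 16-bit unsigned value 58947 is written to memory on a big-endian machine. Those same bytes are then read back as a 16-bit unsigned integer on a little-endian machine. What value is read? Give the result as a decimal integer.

58947 in 16-bit hexadecimal is 0xE643.
Stored big-endian, the bytes at ascending addresses are E6 43.
Read back as little-endian, the first byte is least significant, giving 0x43E6.
0x43E6 = 17382.

17382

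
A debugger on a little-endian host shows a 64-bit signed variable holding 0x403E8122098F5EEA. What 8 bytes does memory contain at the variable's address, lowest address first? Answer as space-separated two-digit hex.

EA 5E 8F 09 22 81 3E 40

Split into bytes (most-significant first): 40 3E 81 22 09 8F 5E EA.
Little-endian: lowest address holds the least-significant byte.
So at ascending addresses the bytes are EA 5E 8F 09 22 81 3E 40.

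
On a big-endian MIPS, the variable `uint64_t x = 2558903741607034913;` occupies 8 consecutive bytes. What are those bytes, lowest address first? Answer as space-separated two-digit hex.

2558903741607034913 in hexadecimal, padded to 64 bits, is 0x23830D6534E7C021.
Split into bytes (most-significant first): 23 83 0D 65 34 E7 C0 21.
In big-endian order the high byte comes first in memory.
So the memory order matches the most-significant-first order: 23 83 0D 65 34 E7 C0 21.

23 83 0D 65 34 E7 C0 21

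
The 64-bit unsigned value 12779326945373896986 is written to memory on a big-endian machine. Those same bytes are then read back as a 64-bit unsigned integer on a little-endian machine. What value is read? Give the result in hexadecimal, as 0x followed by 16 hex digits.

0x1AC19627264A59B1

12779326945373896986 in 64-bit hexadecimal is 0xB1594A262796C11A.
Stored big-endian, the bytes at ascending addresses are B1 59 4A 26 27 96 C1 1A.
Read back as little-endian, the first byte is least significant, giving 0x1AC19627264A59B1.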